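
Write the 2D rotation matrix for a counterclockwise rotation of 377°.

Rotation matrix formula: [[cos θ, -sin θ], [sin θ, cos θ]]
For θ = 377°:
cos(377°) = 0.9563
sin(377°) = 0.2924
Result: [[0.9563, -0.2924], [0.2924, 0.9563]]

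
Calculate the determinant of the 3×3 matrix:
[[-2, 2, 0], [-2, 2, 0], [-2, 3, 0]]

Expansion along first row:
det = -2·det([[2,0],[3,0]]) - 2·det([[-2,0],[-2,0]]) + 0·det([[-2,2],[-2,3]])
    = -2·(2·0 - 0·3) - 2·(-2·0 - 0·-2) + 0·(-2·3 - 2·-2)
    = -2·0 - 2·0 + 0·-2
    = 0 + 0 + 0 = 0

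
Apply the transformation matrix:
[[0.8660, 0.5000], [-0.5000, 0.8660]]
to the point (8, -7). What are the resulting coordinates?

Matrix multiplication:
[[0.8660, 0.5000], [-0.5000, 0.8660]] × [8, -7]ᵀ
= [(0.8660)(8) + (0.5000)(-7), (-0.5000)(8) + (0.8660)(-7)]ᵀ
= [3.4280, -10.0620]ᵀ
Result: (3.4280, -10.0620)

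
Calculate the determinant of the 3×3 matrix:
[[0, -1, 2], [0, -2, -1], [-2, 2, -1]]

Expansion along first row:
det = 0·det([[-2,-1],[2,-1]]) - -1·det([[0,-1],[-2,-1]]) + 2·det([[0,-2],[-2,2]])
    = 0·(-2·-1 - -1·2) - -1·(0·-1 - -1·-2) + 2·(0·2 - -2·-2)
    = 0·4 - -1·-2 + 2·-4
    = 0 + -2 + -8 = -10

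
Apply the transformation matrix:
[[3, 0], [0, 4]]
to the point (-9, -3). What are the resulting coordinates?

Matrix multiplication:
[[3, 0], [0, 4]] × [-9, -3]ᵀ
= [(3)(-9) + (0)(-3), (0)(-9) + (4)(-3)]ᵀ
= [-27, -12]ᵀ
Result: (-27, -12)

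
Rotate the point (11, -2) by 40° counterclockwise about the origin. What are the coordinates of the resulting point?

Rotation matrix for 40°: [[cos 40°, -sin 40°], [sin 40°, cos 40°]] ≈ [[0.766044, -0.642788], [0.642788, 0.766044]]
[[0.766044, -0.642788], [0.642788, 0.766044]] × [11, -2]ᵀ ≈ [9.7121, 5.5386]ᵀ
Result: (9.7121, 5.5386)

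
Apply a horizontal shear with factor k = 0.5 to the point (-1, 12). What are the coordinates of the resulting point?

Shear matrix for horizontal shear with factor k = 0.5:
[[1, 0.50], [0, 1]]
Result: (-1, 12) → (5, 12)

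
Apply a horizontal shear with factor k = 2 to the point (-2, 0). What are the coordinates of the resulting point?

Shear matrix for horizontal shear with factor k = 2:
[[1, 2], [0, 1]]
Result: (-2, 0) → (-2, 0)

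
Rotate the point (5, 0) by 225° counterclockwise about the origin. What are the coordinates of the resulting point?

Rotation matrix for 225°: [[cos 225°, -sin 225°], [sin 225°, cos 225°]] ≈ [[-0.707107, 0.707107], [-0.707107, -0.707107]]
[[-0.707107, 0.707107], [-0.707107, -0.707107]] × [5, 0]ᵀ ≈ [-3.5355, -3.5355]ᵀ
Result: (-3.5355, -3.5355)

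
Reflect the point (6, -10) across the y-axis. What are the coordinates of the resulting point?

Reflection across y-axis: (6, -10) → (-6, -10)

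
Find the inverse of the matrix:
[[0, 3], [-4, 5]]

For [[a,b],[c,d]], inverse = (1/det)·[[d,-b],[-c,a]]
det = (0)(5) - (3)(-4) = 0 - -12 = 12
Inverse = (1/12)·[[5, -3], [4, 0]]
= [[5/12, -1/4], [1/3, 0]]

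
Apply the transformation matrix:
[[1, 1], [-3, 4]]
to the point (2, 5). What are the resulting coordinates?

Matrix multiplication:
[[1, 1], [-3, 4]] × [2, 5]ᵀ
= [(1)(2) + (1)(5), (-3)(2) + (4)(5)]ᵀ
= [7, 14]ᵀ
Result: (7, 14)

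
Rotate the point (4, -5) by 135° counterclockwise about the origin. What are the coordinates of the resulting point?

Rotation matrix for 135°: [[cos 135°, -sin 135°], [sin 135°, cos 135°]] ≈ [[-0.707107, -0.707107], [0.707107, -0.707107]]
[[-0.707107, -0.707107], [0.707107, -0.707107]] × [4, -5]ᵀ ≈ [0.7071, 6.3640]ᵀ
Result: (0.7071, 6.3640)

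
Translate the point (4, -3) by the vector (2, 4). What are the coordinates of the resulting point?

Translation by (2, 4) (homogeneous matrix [[1, 0, 2], [0, 1, 4], [0, 0, 1]]):
x' = 4 + 2 = 6
y' = -3 + 4 = 1
Result: (6, 1)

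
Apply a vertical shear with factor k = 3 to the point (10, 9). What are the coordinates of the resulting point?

Shear matrix for vertical shear with factor k = 3:
[[1, 0], [3, 1]]
Result: (10, 9) → (10, 39)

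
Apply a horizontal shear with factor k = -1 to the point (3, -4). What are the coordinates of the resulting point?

Shear matrix for horizontal shear with factor k = -1:
[[1, -1], [0, 1]]
Result: (3, -4) → (7, -4)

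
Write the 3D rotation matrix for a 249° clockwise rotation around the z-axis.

Rotation matrix for clockwise 249° around z-axis:
A clockwise rotation by 249° is a counterclockwise rotation by -249°.
cos(-249°) = -0.3584, sin(-249°) = 0.9336
Result: [[-0.3584, -0.9336, 0], [0.9336, -0.3584, 0], [0, 0, 1]]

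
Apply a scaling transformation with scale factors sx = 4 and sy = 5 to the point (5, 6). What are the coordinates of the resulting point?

Scaling matrix:
[[4, 0], [0, 5]]
Result: (5 × 4, 6 × 5) = (20, 30)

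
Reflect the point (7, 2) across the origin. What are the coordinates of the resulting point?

Reflection across origin: (7, 2) → (-7, -2)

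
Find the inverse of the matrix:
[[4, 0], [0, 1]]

For [[a,b],[c,d]], inverse = (1/det)·[[d,-b],[-c,a]]
det = (4)(1) - (0)(0) = 4 - 0 = 4
Inverse = (1/4)·[[1, 0], [0, 4]]
= [[1/4, 0], [0, 1]]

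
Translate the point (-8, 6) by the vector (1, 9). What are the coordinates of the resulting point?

Translation by (1, 9) (homogeneous matrix [[1, 0, 1], [0, 1, 9], [0, 0, 1]]):
x' = -8 + 1 = -7
y' = 6 + 9 = 15
Result: (-7, 15)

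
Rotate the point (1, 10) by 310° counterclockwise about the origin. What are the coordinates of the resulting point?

Rotation matrix for 310°: [[cos 310°, -sin 310°], [sin 310°, cos 310°]] ≈ [[0.642788, 0.766044], [-0.766044, 0.642788]]
[[0.642788, 0.766044], [-0.766044, 0.642788]] × [1, 10]ᵀ ≈ [8.3032, 5.6618]ᵀ
Result: (8.3032, 5.6618)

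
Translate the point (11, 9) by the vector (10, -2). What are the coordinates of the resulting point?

Translation by (10, -2) (homogeneous matrix [[1, 0, 10], [0, 1, -2], [0, 0, 1]]):
x' = 11 + 10 = 21
y' = 9 + -2 = 7
Result: (21, 7)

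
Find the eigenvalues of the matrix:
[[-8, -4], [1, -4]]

Characteristic equation: det(A - λI) = 0
λ² - (trace)λ + (det) = 0
trace = -8 + -4 = -12, det = (-8)(-4) - (-4)(1) = 36
λ² - (-12)λ + (36) = 0
λ = (-12 ± √((-12)² - 4·(36))) / 2 = (-12 ± √0) / 2
Solving: λ = -6, -6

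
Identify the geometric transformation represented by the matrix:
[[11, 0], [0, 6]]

This matrix represents: non-uniform scaling by sx = 11, sy = 6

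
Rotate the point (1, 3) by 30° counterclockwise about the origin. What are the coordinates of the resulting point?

Rotation matrix for 30°: [[cos 30°, -sin 30°], [sin 30°, cos 30°]] ≈ [[0.866025, -0.500000], [0.500000, 0.866025]]
[[0.866025, -0.500000], [0.500000, 0.866025]] × [1, 3]ᵀ ≈ [-0.6340, 3.0981]ᵀ
Result: (-0.6340, 3.0981)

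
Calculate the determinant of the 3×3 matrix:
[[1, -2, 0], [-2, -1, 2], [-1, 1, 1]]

Expansion along first row:
det = 1·det([[-1,2],[1,1]]) - -2·det([[-2,2],[-1,1]]) + 0·det([[-2,-1],[-1,1]])
    = 1·(-1·1 - 2·1) - -2·(-2·1 - 2·-1) + 0·(-2·1 - -1·-1)
    = 1·-3 - -2·0 + 0·-3
    = -3 + 0 + 0 = -3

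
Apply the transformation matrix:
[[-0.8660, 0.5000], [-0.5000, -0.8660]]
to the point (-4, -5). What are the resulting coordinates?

Matrix multiplication:
[[-0.8660, 0.5000], [-0.5000, -0.8660]] × [-4, -5]ᵀ
= [(-0.8660)(-4) + (0.5000)(-5), (-0.5000)(-4) + (-0.8660)(-5)]ᵀ
= [0.9640, 6.3300]ᵀ
Result: (0.9640, 6.3300)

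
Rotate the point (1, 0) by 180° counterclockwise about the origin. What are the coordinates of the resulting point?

Rotation matrix for 180°: [[cos 180°, -sin 180°], [sin 180°, cos 180°]] = [[-1, 0], [0, -1]]
[[-1, 0], [0, -1]] × [1, 0]ᵀ = [-1, 0]ᵀ
Result: (-1, 0)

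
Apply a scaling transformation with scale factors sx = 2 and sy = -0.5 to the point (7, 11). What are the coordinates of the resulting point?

Scaling matrix:
[[2, 0], [0, -0.50]]
Result: (7 × 2, 11 × -0.5) = (14, -5.5)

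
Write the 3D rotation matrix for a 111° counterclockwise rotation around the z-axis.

Rotation matrix for counterclockwise 111° around z-axis:
cos(111°) = -0.3584, sin(111°) = 0.9336
Result: [[-0.3584, -0.9336, 0], [0.9336, -0.3584, 0], [0, 0, 1]]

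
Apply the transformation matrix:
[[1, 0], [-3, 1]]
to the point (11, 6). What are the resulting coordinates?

Matrix multiplication:
[[1, 0], [-3, 1]] × [11, 6]ᵀ
= [(1)(11) + (0)(6), (-3)(11) + (1)(6)]ᵀ
= [11, -27]ᵀ
Result: (11, -27)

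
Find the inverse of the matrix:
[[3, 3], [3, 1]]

For [[a,b],[c,d]], inverse = (1/det)·[[d,-b],[-c,a]]
det = (3)(1) - (3)(3) = 3 - 9 = -6
Inverse = (1/-6)·[[1, -3], [-3, 3]]
= [[-1/6, 1/2], [1/2, -1/2]]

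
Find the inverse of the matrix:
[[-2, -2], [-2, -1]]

For [[a,b],[c,d]], inverse = (1/det)·[[d,-b],[-c,a]]
det = (-2)(-1) - (-2)(-2) = 2 - 4 = -2
Inverse = (1/-2)·[[-1, 2], [2, -2]]
= [[1/2, -1], [-1, 1]]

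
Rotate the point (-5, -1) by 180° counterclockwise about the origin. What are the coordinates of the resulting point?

Rotation matrix for 180°: [[cos 180°, -sin 180°], [sin 180°, cos 180°]] = [[-1, 0], [0, -1]]
[[-1, 0], [0, -1]] × [-5, -1]ᵀ = [5, 1]ᵀ
Result: (5, 1)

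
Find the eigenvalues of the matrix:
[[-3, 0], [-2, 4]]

Characteristic equation: det(A - λI) = 0
λ² - (trace)λ + (det) = 0
trace = -3 + 4 = 1, det = (-3)(4) - (0)(-2) = -12
λ² - (1)λ + (-12) = 0
λ = (1 ± √((1)² - 4·(-12))) / 2 = (1 ± √49) / 2
Solving: λ = -3, 4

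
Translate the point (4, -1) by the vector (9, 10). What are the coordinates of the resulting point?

Translation by (9, 10) (homogeneous matrix [[1, 0, 9], [0, 1, 10], [0, 0, 1]]):
x' = 4 + 9 = 13
y' = -1 + 10 = 9
Result: (13, 9)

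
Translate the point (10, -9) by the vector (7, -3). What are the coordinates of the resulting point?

Translation by (7, -3) (homogeneous matrix [[1, 0, 7], [0, 1, -3], [0, 0, 1]]):
x' = 10 + 7 = 17
y' = -9 + -3 = -12
Result: (17, -12)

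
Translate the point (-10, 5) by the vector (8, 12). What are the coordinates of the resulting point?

Translation by (8, 12) (homogeneous matrix [[1, 0, 8], [0, 1, 12], [0, 0, 1]]):
x' = -10 + 8 = -2
y' = 5 + 12 = 17
Result: (-2, 17)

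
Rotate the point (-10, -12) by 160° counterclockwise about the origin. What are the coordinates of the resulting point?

Rotation matrix for 160°: [[cos 160°, -sin 160°], [sin 160°, cos 160°]] ≈ [[-0.939693, -0.342020], [0.342020, -0.939693]]
[[-0.939693, -0.342020], [0.342020, -0.939693]] × [-10, -12]ᵀ ≈ [13.5012, 7.8561]ᵀ
Result: (13.5012, 7.8561)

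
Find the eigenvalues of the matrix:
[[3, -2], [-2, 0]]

Characteristic equation: det(A - λI) = 0
λ² - (trace)λ + (det) = 0
trace = 3 + 0 = 3, det = (3)(0) - (-2)(-2) = -4
λ² - (3)λ + (-4) = 0
λ = (3 ± √((3)² - 4·(-4))) / 2 = (3 ± √25) / 2
Solving: λ = -1, 4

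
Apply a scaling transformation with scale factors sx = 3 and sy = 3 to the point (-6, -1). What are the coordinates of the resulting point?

Scaling matrix:
[[3, 0], [0, 3]]
Result: (-6 × 3, -1 × 3) = (-18, -3)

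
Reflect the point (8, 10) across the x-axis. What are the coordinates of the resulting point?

Reflection across x-axis: (8, 10) → (8, -10)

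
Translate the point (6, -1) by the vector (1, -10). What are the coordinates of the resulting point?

Translation by (1, -10) (homogeneous matrix [[1, 0, 1], [0, 1, -10], [0, 0, 1]]):
x' = 6 + 1 = 7
y' = -1 + -10 = -11
Result: (7, -11)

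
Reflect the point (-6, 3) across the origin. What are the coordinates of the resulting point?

Reflection across origin: (-6, 3) → (6, -3)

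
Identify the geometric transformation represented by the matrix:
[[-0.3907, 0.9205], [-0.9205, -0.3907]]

This matrix represents: rotation by 247° counterclockwise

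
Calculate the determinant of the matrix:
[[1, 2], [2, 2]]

For a 2×2 matrix [[a, b], [c, d]], det = ad - bc
det = (1)(2) - (2)(2) = 2 - 4 = -2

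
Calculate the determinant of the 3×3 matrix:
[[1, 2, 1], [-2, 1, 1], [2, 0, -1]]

Expansion along first row:
det = 1·det([[1,1],[0,-1]]) - 2·det([[-2,1],[2,-1]]) + 1·det([[-2,1],[2,0]])
    = 1·(1·-1 - 1·0) - 2·(-2·-1 - 1·2) + 1·(-2·0 - 1·2)
    = 1·-1 - 2·0 + 1·-2
    = -1 + 0 + -2 = -3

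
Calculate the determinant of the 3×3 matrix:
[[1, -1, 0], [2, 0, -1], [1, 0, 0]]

Expansion along first row:
det = 1·det([[0,-1],[0,0]]) - -1·det([[2,-1],[1,0]]) + 0·det([[2,0],[1,0]])
    = 1·(0·0 - -1·0) - -1·(2·0 - -1·1) + 0·(2·0 - 0·1)
    = 1·0 - -1·1 + 0·0
    = 0 + 1 + 0 = 1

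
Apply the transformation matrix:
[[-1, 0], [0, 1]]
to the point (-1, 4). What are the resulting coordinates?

Matrix multiplication:
[[-1, 0], [0, 1]] × [-1, 4]ᵀ
= [(-1)(-1) + (0)(4), (0)(-1) + (1)(4)]ᵀ
= [1, 4]ᵀ
Result: (1, 4)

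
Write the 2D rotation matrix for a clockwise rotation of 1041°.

Rotation matrix formula: [[cos θ, -sin θ], [sin θ, cos θ]]
A clockwise rotation by 1041° is equivalent to a counterclockwise rotation by -1041°.
For θ = -1041°:
cos(-1041°) = 0.7771
sin(-1041°) = 0.6293
Result: [[0.7771, -0.6293], [0.6293, 0.7771]]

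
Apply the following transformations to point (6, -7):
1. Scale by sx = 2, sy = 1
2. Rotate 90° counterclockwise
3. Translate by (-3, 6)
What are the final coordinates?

Step 1: Scale → (12, -7)
Step 2: Rotate 90° → (7, 12)
Step 3: Translate → (4, 18)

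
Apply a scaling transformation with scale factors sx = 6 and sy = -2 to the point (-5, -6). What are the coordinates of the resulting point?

Scaling matrix:
[[6, 0], [0, -2]]
Result: (-5 × 6, -6 × -2) = (-30, 12)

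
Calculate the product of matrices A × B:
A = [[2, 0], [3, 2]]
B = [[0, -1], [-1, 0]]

Matrix multiplication:
C[0][0] = 2×0 + 0×-1 = 0
C[0][1] = 2×-1 + 0×0 = -2
C[1][0] = 3×0 + 2×-1 = -2
C[1][1] = 3×-1 + 2×0 = -3
Result: [[0, -2], [-2, -3]]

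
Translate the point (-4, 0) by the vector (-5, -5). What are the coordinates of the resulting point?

Translation by (-5, -5) (homogeneous matrix [[1, 0, -5], [0, 1, -5], [0, 0, 1]]):
x' = -4 + -5 = -9
y' = 0 + -5 = -5
Result: (-9, -5)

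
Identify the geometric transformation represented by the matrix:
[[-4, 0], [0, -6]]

This matrix represents: non-uniform scaling by sx = -4, sy = -6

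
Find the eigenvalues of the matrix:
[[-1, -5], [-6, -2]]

Characteristic equation: det(A - λI) = 0
λ² - (trace)λ + (det) = 0
trace = -1 + -2 = -3, det = (-1)(-2) - (-5)(-6) = -28
λ² - (-3)λ + (-28) = 0
λ = (-3 ± √((-3)² - 4·(-28))) / 2 = (-3 ± √121) / 2
Solving: λ = -7, 4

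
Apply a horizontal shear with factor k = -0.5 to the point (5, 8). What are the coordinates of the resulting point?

Shear matrix for horizontal shear with factor k = -0.5:
[[1, -0.50], [0, 1]]
Result: (5, 8) → (1, 8)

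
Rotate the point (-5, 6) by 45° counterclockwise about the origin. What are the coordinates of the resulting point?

Rotation matrix for 45°: [[cos 45°, -sin 45°], [sin 45°, cos 45°]] ≈ [[0.707107, -0.707107], [0.707107, 0.707107]]
[[0.707107, -0.707107], [0.707107, 0.707107]] × [-5, 6]ᵀ ≈ [-7.7782, 0.7071]ᵀ
Result: (-7.7782, 0.7071)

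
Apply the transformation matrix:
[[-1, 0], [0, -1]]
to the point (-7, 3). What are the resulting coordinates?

Matrix multiplication:
[[-1, 0], [0, -1]] × [-7, 3]ᵀ
= [(-1)(-7) + (0)(3), (0)(-7) + (-1)(3)]ᵀ
= [7, -3]ᵀ
Result: (7, -3)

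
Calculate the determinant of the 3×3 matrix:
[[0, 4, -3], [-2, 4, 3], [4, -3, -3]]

Expansion along first row:
det = 0·det([[4,3],[-3,-3]]) - 4·det([[-2,3],[4,-3]]) + -3·det([[-2,4],[4,-3]])
    = 0·(4·-3 - 3·-3) - 4·(-2·-3 - 3·4) + -3·(-2·-3 - 4·4)
    = 0·-3 - 4·-6 + -3·-10
    = 0 + 24 + 30 = 54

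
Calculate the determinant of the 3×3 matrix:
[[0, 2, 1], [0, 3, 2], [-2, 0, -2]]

Expansion along first row:
det = 0·det([[3,2],[0,-2]]) - 2·det([[0,2],[-2,-2]]) + 1·det([[0,3],[-2,0]])
    = 0·(3·-2 - 2·0) - 2·(0·-2 - 2·-2) + 1·(0·0 - 3·-2)
    = 0·-6 - 2·4 + 1·6
    = 0 + -8 + 6 = -2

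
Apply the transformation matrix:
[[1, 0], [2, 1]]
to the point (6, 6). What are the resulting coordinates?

Matrix multiplication:
[[1, 0], [2, 1]] × [6, 6]ᵀ
= [(1)(6) + (0)(6), (2)(6) + (1)(6)]ᵀ
= [6, 18]ᵀ
Result: (6, 18)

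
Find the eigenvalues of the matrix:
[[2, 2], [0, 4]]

Characteristic equation: det(A - λI) = 0
λ² - (trace)λ + (det) = 0
trace = 2 + 4 = 6, det = (2)(4) - (2)(0) = 8
λ² - (6)λ + (8) = 0
λ = (6 ± √((6)² - 4·(8))) / 2 = (6 ± √4) / 2
Solving: λ = 2, 4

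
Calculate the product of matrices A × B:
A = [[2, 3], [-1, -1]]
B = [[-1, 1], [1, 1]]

Matrix multiplication:
C[0][0] = 2×-1 + 3×1 = 1
C[0][1] = 2×1 + 3×1 = 5
C[1][0] = -1×-1 + -1×1 = 0
C[1][1] = -1×1 + -1×1 = -2
Result: [[1, 5], [0, -2]]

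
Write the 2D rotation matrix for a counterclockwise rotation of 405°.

Rotation matrix formula: [[cos θ, -sin θ], [sin θ, cos θ]]
For θ = 405°:
cos(405°) = √2/2
sin(405°) = √2/2
Result: [[√2/2, -√2/2], [√2/2, √2/2]]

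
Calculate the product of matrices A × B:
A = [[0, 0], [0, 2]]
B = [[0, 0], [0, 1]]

Matrix multiplication:
C[0][0] = 0×0 + 0×0 = 0
C[0][1] = 0×0 + 0×1 = 0
C[1][0] = 0×0 + 2×0 = 0
C[1][1] = 0×0 + 2×1 = 2
Result: [[0, 0], [0, 2]]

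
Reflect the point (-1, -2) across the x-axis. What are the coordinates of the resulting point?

Reflection across x-axis: (-1, -2) → (-1, 2)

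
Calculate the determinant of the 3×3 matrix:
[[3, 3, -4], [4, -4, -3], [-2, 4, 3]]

Expansion along first row:
det = 3·det([[-4,-3],[4,3]]) - 3·det([[4,-3],[-2,3]]) + -4·det([[4,-4],[-2,4]])
    = 3·(-4·3 - -3·4) - 3·(4·3 - -3·-2) + -4·(4·4 - -4·-2)
    = 3·0 - 3·6 + -4·8
    = 0 + -18 + -32 = -50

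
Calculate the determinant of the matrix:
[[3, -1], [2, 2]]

For a 2×2 matrix [[a, b], [c, d]], det = ad - bc
det = (3)(2) - (-1)(2) = 6 - -2 = 8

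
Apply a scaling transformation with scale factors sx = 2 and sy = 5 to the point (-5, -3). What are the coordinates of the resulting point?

Scaling matrix:
[[2, 0], [0, 5]]
Result: (-5 × 2, -3 × 5) = (-10, -15)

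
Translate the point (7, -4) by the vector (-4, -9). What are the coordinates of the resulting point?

Translation by (-4, -9) (homogeneous matrix [[1, 0, -4], [0, 1, -9], [0, 0, 1]]):
x' = 7 + -4 = 3
y' = -4 + -9 = -13
Result: (3, -13)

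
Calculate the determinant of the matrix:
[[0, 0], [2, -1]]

For a 2×2 matrix [[a, b], [c, d]], det = ad - bc
det = (0)(-1) - (0)(2) = 0 - 0 = 0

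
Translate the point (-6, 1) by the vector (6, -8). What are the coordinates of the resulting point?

Translation by (6, -8) (homogeneous matrix [[1, 0, 6], [0, 1, -8], [0, 0, 1]]):
x' = -6 + 6 = 0
y' = 1 + -8 = -7
Result: (0, -7)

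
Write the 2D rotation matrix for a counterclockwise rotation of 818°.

Rotation matrix formula: [[cos θ, -sin θ], [sin θ, cos θ]]
For θ = 818°:
cos(818°) = -0.1392
sin(818°) = 0.9903
Result: [[-0.1392, -0.9903], [0.9903, -0.1392]]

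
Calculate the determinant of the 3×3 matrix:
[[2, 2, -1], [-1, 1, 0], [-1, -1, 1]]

Expansion along first row:
det = 2·det([[1,0],[-1,1]]) - 2·det([[-1,0],[-1,1]]) + -1·det([[-1,1],[-1,-1]])
    = 2·(1·1 - 0·-1) - 2·(-1·1 - 0·-1) + -1·(-1·-1 - 1·-1)
    = 2·1 - 2·-1 + -1·2
    = 2 + 2 + -2 = 2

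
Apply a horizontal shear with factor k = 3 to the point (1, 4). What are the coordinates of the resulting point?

Shear matrix for horizontal shear with factor k = 3:
[[1, 3], [0, 1]]
Result: (1, 4) → (13, 4)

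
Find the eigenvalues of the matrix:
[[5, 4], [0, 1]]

Characteristic equation: det(A - λI) = 0
λ² - (trace)λ + (det) = 0
trace = 5 + 1 = 6, det = (5)(1) - (4)(0) = 5
λ² - (6)λ + (5) = 0
λ = (6 ± √((6)² - 4·(5))) / 2 = (6 ± √16) / 2
Solving: λ = 1, 5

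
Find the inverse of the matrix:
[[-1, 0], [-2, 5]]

For [[a,b],[c,d]], inverse = (1/det)·[[d,-b],[-c,a]]
det = (-1)(5) - (0)(-2) = -5 - 0 = -5
Inverse = (1/-5)·[[5, 0], [2, -1]]
= [[-1, 0], [-2/5, 1/5]]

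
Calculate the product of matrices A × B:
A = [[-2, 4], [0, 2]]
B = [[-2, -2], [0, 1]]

Matrix multiplication:
C[0][0] = -2×-2 + 4×0 = 4
C[0][1] = -2×-2 + 4×1 = 8
C[1][0] = 0×-2 + 2×0 = 0
C[1][1] = 0×-2 + 2×1 = 2
Result: [[4, 8], [0, 2]]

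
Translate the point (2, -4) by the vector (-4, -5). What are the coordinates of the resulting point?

Translation by (-4, -5) (homogeneous matrix [[1, 0, -4], [0, 1, -5], [0, 0, 1]]):
x' = 2 + -4 = -2
y' = -4 + -5 = -9
Result: (-2, -9)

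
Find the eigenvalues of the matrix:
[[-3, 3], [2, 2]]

Characteristic equation: det(A - λI) = 0
λ² - (trace)λ + (det) = 0
trace = -3 + 2 = -1, det = (-3)(2) - (3)(2) = -12
λ² - (-1)λ + (-12) = 0
λ = (-1 ± √((-1)² - 4·(-12))) / 2 = (-1 ± √49) / 2
Solving: λ = -4, 3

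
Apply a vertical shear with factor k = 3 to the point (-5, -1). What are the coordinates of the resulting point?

Shear matrix for vertical shear with factor k = 3:
[[1, 0], [3, 1]]
Result: (-5, -1) → (-5, -16)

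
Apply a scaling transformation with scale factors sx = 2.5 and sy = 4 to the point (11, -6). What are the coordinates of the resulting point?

Scaling matrix:
[[2.50, 0], [0, 4]]
Result: (11 × 2.5, -6 × 4) = (27.5, -24)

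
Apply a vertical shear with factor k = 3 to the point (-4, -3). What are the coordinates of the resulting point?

Shear matrix for vertical shear with factor k = 3:
[[1, 0], [3, 1]]
Result: (-4, -3) → (-4, -15)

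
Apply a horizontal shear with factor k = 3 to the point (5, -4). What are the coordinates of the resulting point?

Shear matrix for horizontal shear with factor k = 3:
[[1, 3], [0, 1]]
Result: (5, -4) → (-7, -4)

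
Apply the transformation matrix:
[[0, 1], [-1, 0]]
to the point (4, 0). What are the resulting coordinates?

Matrix multiplication:
[[0, 1], [-1, 0]] × [4, 0]ᵀ
= [(0)(4) + (1)(0), (-1)(4) + (0)(0)]ᵀ
= [0, -4]ᵀ
Result: (0, -4)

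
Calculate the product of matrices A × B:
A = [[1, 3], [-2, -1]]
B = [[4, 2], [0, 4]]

Matrix multiplication:
C[0][0] = 1×4 + 3×0 = 4
C[0][1] = 1×2 + 3×4 = 14
C[1][0] = -2×4 + -1×0 = -8
C[1][1] = -2×2 + -1×4 = -8
Result: [[4, 14], [-8, -8]]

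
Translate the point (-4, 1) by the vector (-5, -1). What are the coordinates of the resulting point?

Translation by (-5, -1) (homogeneous matrix [[1, 0, -5], [0, 1, -1], [0, 0, 1]]):
x' = -4 + -5 = -9
y' = 1 + -1 = 0
Result: (-9, 0)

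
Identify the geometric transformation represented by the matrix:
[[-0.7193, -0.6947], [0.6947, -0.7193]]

This matrix represents: rotation by 136° counterclockwise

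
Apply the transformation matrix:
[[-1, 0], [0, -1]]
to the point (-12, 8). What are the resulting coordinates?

Matrix multiplication:
[[-1, 0], [0, -1]] × [-12, 8]ᵀ
= [(-1)(-12) + (0)(8), (0)(-12) + (-1)(8)]ᵀ
= [12, -8]ᵀ
Result: (12, -8)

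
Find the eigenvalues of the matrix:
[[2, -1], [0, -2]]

Characteristic equation: det(A - λI) = 0
λ² - (trace)λ + (det) = 0
trace = 2 + -2 = 0, det = (2)(-2) - (-1)(0) = -4
λ² - (0)λ + (-4) = 0
λ = (0 ± √((0)² - 4·(-4))) / 2 = (0 ± √16) / 2
Solving: λ = -2, 2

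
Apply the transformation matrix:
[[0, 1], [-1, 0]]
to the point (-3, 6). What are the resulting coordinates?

Matrix multiplication:
[[0, 1], [-1, 0]] × [-3, 6]ᵀ
= [(0)(-3) + (1)(6), (-1)(-3) + (0)(6)]ᵀ
= [6, 3]ᵀ
Result: (6, 3)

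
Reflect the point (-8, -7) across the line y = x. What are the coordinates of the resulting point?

Reflection across line y = x: (-8, -7) → (-7, -8)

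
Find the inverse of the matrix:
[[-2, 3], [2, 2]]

For [[a,b],[c,d]], inverse = (1/det)·[[d,-b],[-c,a]]
det = (-2)(2) - (3)(2) = -4 - 6 = -10
Inverse = (1/-10)·[[2, -3], [-2, -2]]
= [[-1/5, 3/10], [1/5, 1/5]]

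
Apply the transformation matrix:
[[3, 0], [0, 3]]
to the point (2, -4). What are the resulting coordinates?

Matrix multiplication:
[[3, 0], [0, 3]] × [2, -4]ᵀ
= [(3)(2) + (0)(-4), (0)(2) + (3)(-4)]ᵀ
= [6, -12]ᵀ
Result: (6, -12)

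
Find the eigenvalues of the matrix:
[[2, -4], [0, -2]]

Characteristic equation: det(A - λI) = 0
λ² - (trace)λ + (det) = 0
trace = 2 + -2 = 0, det = (2)(-2) - (-4)(0) = -4
λ² - (0)λ + (-4) = 0
λ = (0 ± √((0)² - 4·(-4))) / 2 = (0 ± √16) / 2
Solving: λ = -2, 2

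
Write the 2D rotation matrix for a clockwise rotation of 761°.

Rotation matrix formula: [[cos θ, -sin θ], [sin θ, cos θ]]
A clockwise rotation by 761° is equivalent to a counterclockwise rotation by -761°.
For θ = -761°:
cos(-761°) = 0.7547
sin(-761°) = -0.6561
Result: [[0.7547, 0.6561], [-0.6561, 0.7547]]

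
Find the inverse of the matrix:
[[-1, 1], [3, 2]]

For [[a,b],[c,d]], inverse = (1/det)·[[d,-b],[-c,a]]
det = (-1)(2) - (1)(3) = -2 - 3 = -5
Inverse = (1/-5)·[[2, -1], [-3, -1]]
= [[-2/5, 1/5], [3/5, 1/5]]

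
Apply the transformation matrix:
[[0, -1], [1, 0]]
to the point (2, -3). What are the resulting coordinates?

Matrix multiplication:
[[0, -1], [1, 0]] × [2, -3]ᵀ
= [(0)(2) + (-1)(-3), (1)(2) + (0)(-3)]ᵀ
= [3, 2]ᵀ
Result: (3, 2)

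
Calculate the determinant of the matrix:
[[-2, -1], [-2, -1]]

For a 2×2 matrix [[a, b], [c, d]], det = ad - bc
det = (-2)(-1) - (-1)(-2) = 2 - 2 = 0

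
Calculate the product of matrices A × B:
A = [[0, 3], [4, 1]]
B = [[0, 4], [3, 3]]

Matrix multiplication:
C[0][0] = 0×0 + 3×3 = 9
C[0][1] = 0×4 + 3×3 = 9
C[1][0] = 4×0 + 1×3 = 3
C[1][1] = 4×4 + 1×3 = 19
Result: [[9, 9], [3, 19]]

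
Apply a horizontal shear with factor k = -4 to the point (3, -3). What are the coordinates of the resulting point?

Shear matrix for horizontal shear with factor k = -4:
[[1, -4], [0, 1]]
Result: (3, -3) → (15, -3)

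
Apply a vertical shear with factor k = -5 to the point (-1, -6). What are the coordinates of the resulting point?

Shear matrix for vertical shear with factor k = -5:
[[1, 0], [-5, 1]]
Result: (-1, -6) → (-1, -1)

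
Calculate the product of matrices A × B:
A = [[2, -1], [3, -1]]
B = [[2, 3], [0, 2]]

Matrix multiplication:
C[0][0] = 2×2 + -1×0 = 4
C[0][1] = 2×3 + -1×2 = 4
C[1][0] = 3×2 + -1×0 = 6
C[1][1] = 3×3 + -1×2 = 7
Result: [[4, 4], [6, 7]]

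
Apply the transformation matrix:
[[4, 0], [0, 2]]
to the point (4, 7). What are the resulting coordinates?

Matrix multiplication:
[[4, 0], [0, 2]] × [4, 7]ᵀ
= [(4)(4) + (0)(7), (0)(4) + (2)(7)]ᵀ
= [16, 14]ᵀ
Result: (16, 14)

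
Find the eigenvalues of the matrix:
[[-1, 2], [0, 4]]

Characteristic equation: det(A - λI) = 0
λ² - (trace)λ + (det) = 0
trace = -1 + 4 = 3, det = (-1)(4) - (2)(0) = -4
λ² - (3)λ + (-4) = 0
λ = (3 ± √((3)² - 4·(-4))) / 2 = (3 ± √25) / 2
Solving: λ = -1, 4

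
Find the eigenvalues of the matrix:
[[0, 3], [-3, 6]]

Characteristic equation: det(A - λI) = 0
λ² - (trace)λ + (det) = 0
trace = 0 + 6 = 6, det = (0)(6) - (3)(-3) = 9
λ² - (6)λ + (9) = 0
λ = (6 ± √((6)² - 4·(9))) / 2 = (6 ± √0) / 2
Solving: λ = 3, 3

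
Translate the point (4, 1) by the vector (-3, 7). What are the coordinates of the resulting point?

Translation by (-3, 7) (homogeneous matrix [[1, 0, -3], [0, 1, 7], [0, 0, 1]]):
x' = 4 + -3 = 1
y' = 1 + 7 = 8
Result: (1, 8)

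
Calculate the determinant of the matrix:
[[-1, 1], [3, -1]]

For a 2×2 matrix [[a, b], [c, d]], det = ad - bc
det = (-1)(-1) - (1)(3) = 1 - 3 = -2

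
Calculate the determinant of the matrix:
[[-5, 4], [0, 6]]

For a 2×2 matrix [[a, b], [c, d]], det = ad - bc
det = (-5)(6) - (4)(0) = -30 - 0 = -30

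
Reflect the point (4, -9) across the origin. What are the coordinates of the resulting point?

Reflection across origin: (4, -9) → (-4, 9)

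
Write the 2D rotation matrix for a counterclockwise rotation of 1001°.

Rotation matrix formula: [[cos θ, -sin θ], [sin θ, cos θ]]
For θ = 1001°:
cos(1001°) = 0.1908
sin(1001°) = -0.9816
Result: [[0.1908, 0.9816], [-0.9816, 0.1908]]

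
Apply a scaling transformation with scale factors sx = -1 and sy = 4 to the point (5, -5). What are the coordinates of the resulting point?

Scaling matrix:
[[-1, 0], [0, 4]]
Result: (5 × -1, -5 × 4) = (-5, -20)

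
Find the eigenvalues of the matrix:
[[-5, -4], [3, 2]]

Characteristic equation: det(A - λI) = 0
λ² - (trace)λ + (det) = 0
trace = -5 + 2 = -3, det = (-5)(2) - (-4)(3) = 2
λ² - (-3)λ + (2) = 0
λ = (-3 ± √((-3)² - 4·(2))) / 2 = (-3 ± √1) / 2
Solving: λ = -2, -1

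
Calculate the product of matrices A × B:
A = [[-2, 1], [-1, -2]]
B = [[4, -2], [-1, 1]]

Matrix multiplication:
C[0][0] = -2×4 + 1×-1 = -9
C[0][1] = -2×-2 + 1×1 = 5
C[1][0] = -1×4 + -2×-1 = -2
C[1][1] = -1×-2 + -2×1 = 0
Result: [[-9, 5], [-2, 0]]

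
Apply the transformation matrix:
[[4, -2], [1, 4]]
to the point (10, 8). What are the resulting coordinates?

Matrix multiplication:
[[4, -2], [1, 4]] × [10, 8]ᵀ
= [(4)(10) + (-2)(8), (1)(10) + (4)(8)]ᵀ
= [24, 42]ᵀ
Result: (24, 42)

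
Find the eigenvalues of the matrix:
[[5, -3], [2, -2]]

Characteristic equation: det(A - λI) = 0
λ² - (trace)λ + (det) = 0
trace = 5 + -2 = 3, det = (5)(-2) - (-3)(2) = -4
λ² - (3)λ + (-4) = 0
λ = (3 ± √((3)² - 4·(-4))) / 2 = (3 ± √25) / 2
Solving: λ = -1, 4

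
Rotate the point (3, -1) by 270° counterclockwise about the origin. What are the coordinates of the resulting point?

Rotation matrix for 270°: [[cos 270°, -sin 270°], [sin 270°, cos 270°]] = [[0, 1], [-1, 0]]
[[0, 1], [-1, 0]] × [3, -1]ᵀ = [-1, -3]ᵀ
Result: (-1, -3)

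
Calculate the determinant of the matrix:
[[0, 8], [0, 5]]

For a 2×2 matrix [[a, b], [c, d]], det = ad - bc
det = (0)(5) - (8)(0) = 0 - 0 = 0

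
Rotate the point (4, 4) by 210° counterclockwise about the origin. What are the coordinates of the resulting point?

Rotation matrix for 210°: [[cos 210°, -sin 210°], [sin 210°, cos 210°]] ≈ [[-0.866025, 0.500000], [-0.500000, -0.866025]]
[[-0.866025, 0.500000], [-0.500000, -0.866025]] × [4, 4]ᵀ ≈ [-1.4641, -5.4641]ᵀ
Result: (-1.4641, -5.4641)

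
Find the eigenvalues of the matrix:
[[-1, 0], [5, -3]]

Characteristic equation: det(A - λI) = 0
λ² - (trace)λ + (det) = 0
trace = -1 + -3 = -4, det = (-1)(-3) - (0)(5) = 3
λ² - (-4)λ + (3) = 0
λ = (-4 ± √((-4)² - 4·(3))) / 2 = (-4 ± √4) / 2
Solving: λ = -3, -1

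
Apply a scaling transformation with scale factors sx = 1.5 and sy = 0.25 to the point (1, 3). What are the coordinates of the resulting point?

Scaling matrix:
[[1.50, 0], [0, 0.25]]
Result: (1 × 1.5, 3 × 0.25) = (1.5, 0.75)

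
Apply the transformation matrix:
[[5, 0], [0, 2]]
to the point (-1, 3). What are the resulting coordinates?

Matrix multiplication:
[[5, 0], [0, 2]] × [-1, 3]ᵀ
= [(5)(-1) + (0)(3), (0)(-1) + (2)(3)]ᵀ
= [-5, 6]ᵀ
Result: (-5, 6)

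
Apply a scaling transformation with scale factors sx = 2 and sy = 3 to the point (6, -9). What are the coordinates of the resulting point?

Scaling matrix:
[[2, 0], [0, 3]]
Result: (6 × 2, -9 × 3) = (12, -27)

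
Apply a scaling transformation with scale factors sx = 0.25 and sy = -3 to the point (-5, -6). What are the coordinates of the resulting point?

Scaling matrix:
[[0.25, 0], [0, -3]]
Result: (-5 × 0.25, -6 × -3) = (-1.25, 18)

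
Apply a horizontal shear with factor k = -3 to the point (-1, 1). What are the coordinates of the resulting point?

Shear matrix for horizontal shear with factor k = -3:
[[1, -3], [0, 1]]
Result: (-1, 1) → (-4, 1)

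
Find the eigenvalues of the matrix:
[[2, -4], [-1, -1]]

Characteristic equation: det(A - λI) = 0
λ² - (trace)λ + (det) = 0
trace = 2 + -1 = 1, det = (2)(-1) - (-4)(-1) = -6
λ² - (1)λ + (-6) = 0
λ = (1 ± √((1)² - 4·(-6))) / 2 = (1 ± √25) / 2
Solving: λ = -2, 3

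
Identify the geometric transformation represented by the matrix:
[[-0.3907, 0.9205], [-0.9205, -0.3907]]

This matrix represents: rotation by 247° counterclockwise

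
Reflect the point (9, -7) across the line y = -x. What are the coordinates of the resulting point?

Reflection across line y = -x: (9, -7) → (7, -9)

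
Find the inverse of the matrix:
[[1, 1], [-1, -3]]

For [[a,b],[c,d]], inverse = (1/det)·[[d,-b],[-c,a]]
det = (1)(-3) - (1)(-1) = -3 - -1 = -2
Inverse = (1/-2)·[[-3, -1], [1, 1]]
= [[3/2, 1/2], [-1/2, -1/2]]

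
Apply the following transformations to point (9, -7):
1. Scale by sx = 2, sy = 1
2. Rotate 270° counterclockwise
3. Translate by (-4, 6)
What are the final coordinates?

Step 1: Scale → (18, -7)
Step 2: Rotate 270° → (-7, -18)
Step 3: Translate → (-11, -12)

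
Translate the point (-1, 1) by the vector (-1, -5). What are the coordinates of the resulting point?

Translation by (-1, -5) (homogeneous matrix [[1, 0, -1], [0, 1, -5], [0, 0, 1]]):
x' = -1 + -1 = -2
y' = 1 + -5 = -4
Result: (-2, -4)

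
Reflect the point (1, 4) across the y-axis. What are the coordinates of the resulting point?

Reflection across y-axis: (1, 4) → (-1, 4)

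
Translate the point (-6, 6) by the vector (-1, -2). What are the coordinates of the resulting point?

Translation by (-1, -2) (homogeneous matrix [[1, 0, -1], [0, 1, -2], [0, 0, 1]]):
x' = -6 + -1 = -7
y' = 6 + -2 = 4
Result: (-7, 4)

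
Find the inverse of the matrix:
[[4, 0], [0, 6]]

For [[a,b],[c,d]], inverse = (1/det)·[[d,-b],[-c,a]]
det = (4)(6) - (0)(0) = 24 - 0 = 24
Inverse = (1/24)·[[6, 0], [0, 4]]
= [[1/4, 0], [0, 1/6]]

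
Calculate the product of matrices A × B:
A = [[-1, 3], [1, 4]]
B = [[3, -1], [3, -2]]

Matrix multiplication:
C[0][0] = -1×3 + 3×3 = 6
C[0][1] = -1×-1 + 3×-2 = -5
C[1][0] = 1×3 + 4×3 = 15
C[1][1] = 1×-1 + 4×-2 = -9
Result: [[6, -5], [15, -9]]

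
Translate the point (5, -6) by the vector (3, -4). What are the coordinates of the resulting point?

Translation by (3, -4) (homogeneous matrix [[1, 0, 3], [0, 1, -4], [0, 0, 1]]):
x' = 5 + 3 = 8
y' = -6 + -4 = -10
Result: (8, -10)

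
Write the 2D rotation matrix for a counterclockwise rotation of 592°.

Rotation matrix formula: [[cos θ, -sin θ], [sin θ, cos θ]]
For θ = 592°:
cos(592°) = -0.6157
sin(592°) = -0.7880
Result: [[-0.6157, 0.7880], [-0.7880, -0.6157]]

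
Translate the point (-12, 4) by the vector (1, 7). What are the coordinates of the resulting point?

Translation by (1, 7) (homogeneous matrix [[1, 0, 1], [0, 1, 7], [0, 0, 1]]):
x' = -12 + 1 = -11
y' = 4 + 7 = 11
Result: (-11, 11)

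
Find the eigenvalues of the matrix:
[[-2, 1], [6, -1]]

Characteristic equation: det(A - λI) = 0
λ² - (trace)λ + (det) = 0
trace = -2 + -1 = -3, det = (-2)(-1) - (1)(6) = -4
λ² - (-3)λ + (-4) = 0
λ = (-3 ± √((-3)² - 4·(-4))) / 2 = (-3 ± √25) / 2
Solving: λ = -4, 1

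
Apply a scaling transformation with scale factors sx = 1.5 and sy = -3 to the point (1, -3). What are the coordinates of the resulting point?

Scaling matrix:
[[1.50, 0], [0, -3]]
Result: (1 × 1.5, -3 × -3) = (1.5, 9)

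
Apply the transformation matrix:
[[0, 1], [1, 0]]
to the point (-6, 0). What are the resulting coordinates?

Matrix multiplication:
[[0, 1], [1, 0]] × [-6, 0]ᵀ
= [(0)(-6) + (1)(0), (1)(-6) + (0)(0)]ᵀ
= [0, -6]ᵀ
Result: (0, -6)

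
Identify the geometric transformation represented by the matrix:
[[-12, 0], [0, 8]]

This matrix represents: non-uniform scaling by sx = -12, sy = 8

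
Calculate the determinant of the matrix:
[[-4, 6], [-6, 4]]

For a 2×2 matrix [[a, b], [c, d]], det = ad - bc
det = (-4)(4) - (6)(-6) = -16 - -36 = 20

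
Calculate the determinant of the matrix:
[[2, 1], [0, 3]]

For a 2×2 matrix [[a, b], [c, d]], det = ad - bc
det = (2)(3) - (1)(0) = 6 - 0 = 6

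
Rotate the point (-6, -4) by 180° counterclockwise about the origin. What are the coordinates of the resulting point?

Rotation matrix for 180°: [[cos 180°, -sin 180°], [sin 180°, cos 180°]] = [[-1, 0], [0, -1]]
[[-1, 0], [0, -1]] × [-6, -4]ᵀ = [6, 4]ᵀ
Result: (6, 4)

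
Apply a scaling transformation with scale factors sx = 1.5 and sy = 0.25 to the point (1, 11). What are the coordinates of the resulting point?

Scaling matrix:
[[1.50, 0], [0, 0.25]]
Result: (1 × 1.5, 11 × 0.25) = (1.5, 2.75)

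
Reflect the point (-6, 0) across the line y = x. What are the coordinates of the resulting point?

Reflection across line y = x: (-6, 0) → (0, -6)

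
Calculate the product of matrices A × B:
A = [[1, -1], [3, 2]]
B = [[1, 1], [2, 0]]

Matrix multiplication:
C[0][0] = 1×1 + -1×2 = -1
C[0][1] = 1×1 + -1×0 = 1
C[1][0] = 3×1 + 2×2 = 7
C[1][1] = 3×1 + 2×0 = 3
Result: [[-1, 1], [7, 3]]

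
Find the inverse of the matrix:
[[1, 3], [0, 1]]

For [[a,b],[c,d]], inverse = (1/det)·[[d,-b],[-c,a]]
det = (1)(1) - (3)(0) = 1 - 0 = 1
Inverse = [[1, -3], [0, 1]]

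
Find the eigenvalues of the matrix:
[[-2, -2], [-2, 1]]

Characteristic equation: det(A - λI) = 0
λ² - (trace)λ + (det) = 0
trace = -2 + 1 = -1, det = (-2)(1) - (-2)(-2) = -6
λ² - (-1)λ + (-6) = 0
λ = (-1 ± √((-1)² - 4·(-6))) / 2 = (-1 ± √25) / 2
Solving: λ = -3, 2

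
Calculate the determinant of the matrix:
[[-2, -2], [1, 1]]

For a 2×2 matrix [[a, b], [c, d]], det = ad - bc
det = (-2)(1) - (-2)(1) = -2 - -2 = 0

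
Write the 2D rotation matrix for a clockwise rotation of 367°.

Rotation matrix formula: [[cos θ, -sin θ], [sin θ, cos θ]]
A clockwise rotation by 367° is equivalent to a counterclockwise rotation by -367°.
For θ = -367°:
cos(-367°) = 0.9925
sin(-367°) = -0.1219
Result: [[0.9925, 0.1219], [-0.1219, 0.9925]]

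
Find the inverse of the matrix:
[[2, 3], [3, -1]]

For [[a,b],[c,d]], inverse = (1/det)·[[d,-b],[-c,a]]
det = (2)(-1) - (3)(3) = -2 - 9 = -11
Inverse = (1/-11)·[[-1, -3], [-3, 2]]
= [[1/11, 3/11], [3/11, -2/11]]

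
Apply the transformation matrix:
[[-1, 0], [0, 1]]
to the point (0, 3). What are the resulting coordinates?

Matrix multiplication:
[[-1, 0], [0, 1]] × [0, 3]ᵀ
= [(-1)(0) + (0)(3), (0)(0) + (1)(3)]ᵀ
= [0, 3]ᵀ
Result: (0, 3)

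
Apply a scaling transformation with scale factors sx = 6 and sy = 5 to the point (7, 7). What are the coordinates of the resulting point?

Scaling matrix:
[[6, 0], [0, 5]]
Result: (7 × 6, 7 × 5) = (42, 35)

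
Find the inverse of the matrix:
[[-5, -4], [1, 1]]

For [[a,b],[c,d]], inverse = (1/det)·[[d,-b],[-c,a]]
det = (-5)(1) - (-4)(1) = -5 - -4 = -1
Inverse = (1/-1)·[[1, 4], [-1, -5]]
= [[-1, -4], [1, 5]]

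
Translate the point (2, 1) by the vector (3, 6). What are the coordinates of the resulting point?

Translation by (3, 6) (homogeneous matrix [[1, 0, 3], [0, 1, 6], [0, 0, 1]]):
x' = 2 + 3 = 5
y' = 1 + 6 = 7
Result: (5, 7)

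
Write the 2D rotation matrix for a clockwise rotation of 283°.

Rotation matrix formula: [[cos θ, -sin θ], [sin θ, cos θ]]
A clockwise rotation by 283° is equivalent to a counterclockwise rotation by -283°.
For θ = -283°:
cos(-283°) = 0.2250
sin(-283°) = 0.9744
Result: [[0.2250, -0.9744], [0.9744, 0.2250]]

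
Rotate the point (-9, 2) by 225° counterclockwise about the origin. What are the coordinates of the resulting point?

Rotation matrix for 225°: [[cos 225°, -sin 225°], [sin 225°, cos 225°]] ≈ [[-0.707107, 0.707107], [-0.707107, -0.707107]]
[[-0.707107, 0.707107], [-0.707107, -0.707107]] × [-9, 2]ᵀ ≈ [7.7782, 4.9497]ᵀ
Result: (7.7782, 4.9497)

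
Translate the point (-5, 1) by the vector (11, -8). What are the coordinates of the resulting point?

Translation by (11, -8) (homogeneous matrix [[1, 0, 11], [0, 1, -8], [0, 0, 1]]):
x' = -5 + 11 = 6
y' = 1 + -8 = -7
Result: (6, -7)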